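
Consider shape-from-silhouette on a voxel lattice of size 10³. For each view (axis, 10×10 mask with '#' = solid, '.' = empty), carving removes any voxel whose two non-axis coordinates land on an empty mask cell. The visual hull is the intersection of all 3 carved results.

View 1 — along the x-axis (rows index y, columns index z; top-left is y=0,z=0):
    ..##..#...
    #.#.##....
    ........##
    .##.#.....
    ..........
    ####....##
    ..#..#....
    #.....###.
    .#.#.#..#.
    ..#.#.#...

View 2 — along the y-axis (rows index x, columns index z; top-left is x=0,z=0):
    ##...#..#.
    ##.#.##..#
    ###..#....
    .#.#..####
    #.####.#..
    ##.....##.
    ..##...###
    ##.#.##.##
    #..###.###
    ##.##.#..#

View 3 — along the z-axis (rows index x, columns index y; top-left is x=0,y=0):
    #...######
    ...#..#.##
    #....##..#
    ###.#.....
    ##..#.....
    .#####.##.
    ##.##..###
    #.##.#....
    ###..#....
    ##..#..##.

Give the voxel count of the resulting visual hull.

before carving: 1000 voxels (10×10×10)
[1] x-view keeps 31 columns → grid now 310
[2] y-view keeps 55 columns → grid now 164
[3] z-view keeps 49 columns → grid now 80

remaining voxels: 80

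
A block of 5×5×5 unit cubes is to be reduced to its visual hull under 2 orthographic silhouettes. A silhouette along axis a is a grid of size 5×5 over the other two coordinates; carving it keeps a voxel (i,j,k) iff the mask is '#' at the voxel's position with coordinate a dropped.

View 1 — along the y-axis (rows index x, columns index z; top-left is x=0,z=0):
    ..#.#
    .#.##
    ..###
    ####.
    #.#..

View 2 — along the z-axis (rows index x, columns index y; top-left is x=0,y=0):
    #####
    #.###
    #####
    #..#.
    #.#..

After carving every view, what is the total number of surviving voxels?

full grid |V| = 125
step 1: project along y, AND mask (14/25) → |grid| = 70
step 2: project along z, AND mask (18/25) → |grid| = 49

|visual hull| = 49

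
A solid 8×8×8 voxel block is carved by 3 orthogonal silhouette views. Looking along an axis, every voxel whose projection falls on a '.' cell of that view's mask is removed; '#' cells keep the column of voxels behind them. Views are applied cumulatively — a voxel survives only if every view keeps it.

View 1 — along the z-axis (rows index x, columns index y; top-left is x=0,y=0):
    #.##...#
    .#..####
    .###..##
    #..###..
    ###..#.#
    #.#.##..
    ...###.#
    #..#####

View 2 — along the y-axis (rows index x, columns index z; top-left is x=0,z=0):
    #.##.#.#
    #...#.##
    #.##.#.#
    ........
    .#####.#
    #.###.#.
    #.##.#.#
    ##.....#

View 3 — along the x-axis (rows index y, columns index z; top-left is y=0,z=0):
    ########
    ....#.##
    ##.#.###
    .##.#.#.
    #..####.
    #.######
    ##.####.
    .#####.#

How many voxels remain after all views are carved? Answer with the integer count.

remaining voxels: 106

start: 8×8×8 = 512 voxels
V1 z: intersect with XY mask (37 set) -- 296 left
V2 y: intersect with XZ mask (33 set) -- 153 left
V3 x: intersect with YZ mask (45 set) -- 106 left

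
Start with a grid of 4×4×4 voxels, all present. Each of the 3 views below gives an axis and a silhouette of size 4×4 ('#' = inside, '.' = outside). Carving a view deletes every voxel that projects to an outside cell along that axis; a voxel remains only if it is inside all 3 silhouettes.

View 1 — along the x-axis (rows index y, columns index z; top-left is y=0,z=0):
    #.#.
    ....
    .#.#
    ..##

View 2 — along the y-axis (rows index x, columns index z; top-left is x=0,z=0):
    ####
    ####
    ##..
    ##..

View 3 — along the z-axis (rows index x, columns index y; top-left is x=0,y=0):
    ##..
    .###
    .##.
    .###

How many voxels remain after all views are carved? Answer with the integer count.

|visual hull| = 8

before carving: 64 voxels (4×4×4)
  1. axis=0 (YZ plane), |mask|=6  ⇒  voxels=24
  2. axis=1 (XZ plane), |mask|=12  ⇒  voxels=16
  3. axis=2 (XY plane), |mask|=10  ⇒  voxels=8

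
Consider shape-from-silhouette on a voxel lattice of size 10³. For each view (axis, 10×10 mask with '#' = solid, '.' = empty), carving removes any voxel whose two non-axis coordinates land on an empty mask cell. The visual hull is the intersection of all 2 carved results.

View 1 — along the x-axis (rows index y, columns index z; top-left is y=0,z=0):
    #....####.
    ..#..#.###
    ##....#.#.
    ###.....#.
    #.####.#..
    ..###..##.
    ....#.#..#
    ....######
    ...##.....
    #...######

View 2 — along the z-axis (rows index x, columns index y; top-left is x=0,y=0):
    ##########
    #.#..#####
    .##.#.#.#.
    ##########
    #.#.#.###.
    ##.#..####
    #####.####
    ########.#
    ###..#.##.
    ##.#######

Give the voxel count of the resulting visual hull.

before carving: 1000 voxels (10×10×10)
carve view 1 (along x, YZ-mask fill 47/100): 470 voxels remain
carve view 2 (along z, XY-mask fill 78/100): 361 voxels remain

remaining voxels: 361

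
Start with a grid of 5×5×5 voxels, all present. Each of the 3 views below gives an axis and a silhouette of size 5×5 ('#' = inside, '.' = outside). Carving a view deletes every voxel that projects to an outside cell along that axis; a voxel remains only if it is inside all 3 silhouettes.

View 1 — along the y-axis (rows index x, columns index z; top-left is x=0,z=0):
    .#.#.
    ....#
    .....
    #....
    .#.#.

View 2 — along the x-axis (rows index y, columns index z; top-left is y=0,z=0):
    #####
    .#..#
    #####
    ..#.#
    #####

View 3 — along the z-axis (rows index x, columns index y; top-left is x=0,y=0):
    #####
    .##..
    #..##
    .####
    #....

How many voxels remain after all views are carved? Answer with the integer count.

|visual hull| = 13

initial block: 5^3 = 125
V1 y: intersect with XZ mask (6 set) -- 30 left
V2 x: intersect with YZ mask (19 set) -- 22 left
V3 z: intersect with XY mask (15 set) -- 13 left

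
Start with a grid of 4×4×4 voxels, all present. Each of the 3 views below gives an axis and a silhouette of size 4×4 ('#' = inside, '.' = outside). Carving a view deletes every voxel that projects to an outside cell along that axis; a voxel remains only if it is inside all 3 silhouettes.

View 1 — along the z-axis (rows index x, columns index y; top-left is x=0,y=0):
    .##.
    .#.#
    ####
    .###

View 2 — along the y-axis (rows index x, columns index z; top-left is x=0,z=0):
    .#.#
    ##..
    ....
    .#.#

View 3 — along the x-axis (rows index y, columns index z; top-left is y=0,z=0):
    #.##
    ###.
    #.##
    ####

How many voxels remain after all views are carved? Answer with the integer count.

voxel count = 10

full grid |V| = 64
  1. axis=2 (XY plane), |mask|=11  ⇒  voxels=44
  2. axis=1 (XZ plane), |mask|=6  ⇒  voxels=14
  3. axis=0 (YZ plane), |mask|=13  ⇒  voxels=10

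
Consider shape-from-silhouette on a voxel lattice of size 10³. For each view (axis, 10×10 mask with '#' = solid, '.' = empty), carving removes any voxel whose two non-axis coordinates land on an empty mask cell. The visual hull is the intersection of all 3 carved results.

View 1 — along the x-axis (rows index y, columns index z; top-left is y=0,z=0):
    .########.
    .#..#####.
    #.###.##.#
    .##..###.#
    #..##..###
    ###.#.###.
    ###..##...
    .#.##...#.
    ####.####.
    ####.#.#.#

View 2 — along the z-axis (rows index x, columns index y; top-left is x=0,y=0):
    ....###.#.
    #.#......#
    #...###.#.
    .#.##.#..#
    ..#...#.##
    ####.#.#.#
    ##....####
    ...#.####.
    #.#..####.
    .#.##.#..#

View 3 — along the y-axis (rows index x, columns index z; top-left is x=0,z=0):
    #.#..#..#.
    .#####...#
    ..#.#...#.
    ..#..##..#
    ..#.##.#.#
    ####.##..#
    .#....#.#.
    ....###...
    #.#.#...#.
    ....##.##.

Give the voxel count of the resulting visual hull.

initial block: 10^3 = 1000
step 1: project along x, AND mask (64/100) → |grid| = 640
step 2: project along z, AND mask (50/100) → |grid| = 321
step 3: project along y, AND mask (43/100) → |grid| = 145

|visual hull| = 145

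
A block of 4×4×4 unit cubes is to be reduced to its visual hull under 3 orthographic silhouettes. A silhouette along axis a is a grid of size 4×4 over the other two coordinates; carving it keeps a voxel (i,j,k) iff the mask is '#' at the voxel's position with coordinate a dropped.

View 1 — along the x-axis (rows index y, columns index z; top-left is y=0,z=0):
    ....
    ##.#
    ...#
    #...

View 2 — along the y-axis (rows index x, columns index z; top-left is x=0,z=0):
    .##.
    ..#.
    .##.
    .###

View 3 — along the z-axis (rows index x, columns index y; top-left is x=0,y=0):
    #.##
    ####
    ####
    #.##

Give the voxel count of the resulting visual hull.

before carving: 64 voxels (4×4×4)
V1 x: intersect with YZ mask (5 set) -- 20 left
V2 y: intersect with XZ mask (8 set) -- 5 left
V3 z: intersect with XY mask (14 set) -- 2 left

2 voxels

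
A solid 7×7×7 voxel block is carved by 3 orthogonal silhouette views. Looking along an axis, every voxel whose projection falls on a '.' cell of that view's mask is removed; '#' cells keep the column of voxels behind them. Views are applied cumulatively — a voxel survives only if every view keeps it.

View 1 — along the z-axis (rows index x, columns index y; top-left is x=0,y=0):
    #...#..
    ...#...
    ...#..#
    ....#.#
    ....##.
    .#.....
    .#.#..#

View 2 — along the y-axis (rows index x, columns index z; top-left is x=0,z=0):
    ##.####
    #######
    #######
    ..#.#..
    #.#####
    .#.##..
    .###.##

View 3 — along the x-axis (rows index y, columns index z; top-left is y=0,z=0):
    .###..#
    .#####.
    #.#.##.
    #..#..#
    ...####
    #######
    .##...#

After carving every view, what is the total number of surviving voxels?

before carving: 343 voxels (7×7×7)
  1. axis=2 (XY plane), |mask|=13  ⇒  voxels=91
  2. axis=1 (XZ plane), |mask|=36  ⇒  voxels=67
  3. axis=0 (YZ plane), |mask|=30  ⇒  voxels=40

remaining voxels: 40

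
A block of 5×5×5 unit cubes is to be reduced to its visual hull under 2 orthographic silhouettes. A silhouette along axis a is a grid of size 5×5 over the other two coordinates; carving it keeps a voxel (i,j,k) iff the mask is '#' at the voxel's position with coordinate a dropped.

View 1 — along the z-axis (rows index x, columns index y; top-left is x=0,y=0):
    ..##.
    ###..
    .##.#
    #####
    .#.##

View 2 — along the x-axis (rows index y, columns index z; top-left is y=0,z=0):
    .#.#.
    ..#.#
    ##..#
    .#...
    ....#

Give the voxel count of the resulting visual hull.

remaining voxels: 30

initial block: 5^3 = 125
[1] z-view keeps 16 columns → grid now 80
[2] x-view keeps 9 columns → grid now 30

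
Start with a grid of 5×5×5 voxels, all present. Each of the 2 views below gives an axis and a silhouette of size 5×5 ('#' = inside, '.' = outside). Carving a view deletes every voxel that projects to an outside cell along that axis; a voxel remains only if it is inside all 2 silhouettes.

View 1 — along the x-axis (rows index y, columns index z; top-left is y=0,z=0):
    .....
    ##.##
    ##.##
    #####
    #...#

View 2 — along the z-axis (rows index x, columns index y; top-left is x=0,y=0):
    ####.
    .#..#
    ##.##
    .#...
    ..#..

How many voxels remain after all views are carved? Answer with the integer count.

voxel count = 38

initial block: 5^3 = 125
step 1: project along x, AND mask (15/25) → |grid| = 75
step 2: project along z, AND mask (12/25) → |grid| = 38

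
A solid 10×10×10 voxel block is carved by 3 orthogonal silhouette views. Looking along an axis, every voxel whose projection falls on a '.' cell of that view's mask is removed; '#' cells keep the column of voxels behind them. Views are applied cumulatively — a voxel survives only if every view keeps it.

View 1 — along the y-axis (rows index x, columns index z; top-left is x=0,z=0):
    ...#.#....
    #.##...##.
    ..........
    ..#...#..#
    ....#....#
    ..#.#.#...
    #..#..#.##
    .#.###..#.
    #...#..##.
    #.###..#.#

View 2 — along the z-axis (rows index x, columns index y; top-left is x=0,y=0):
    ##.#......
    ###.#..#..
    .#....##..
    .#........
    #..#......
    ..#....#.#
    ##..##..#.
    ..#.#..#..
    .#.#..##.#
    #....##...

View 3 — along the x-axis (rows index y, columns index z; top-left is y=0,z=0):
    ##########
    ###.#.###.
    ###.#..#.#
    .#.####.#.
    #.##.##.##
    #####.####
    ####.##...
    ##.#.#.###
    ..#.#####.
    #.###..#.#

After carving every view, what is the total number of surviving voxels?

voxel count = 90

initial block: 10^3 = 1000
carve view 1 (along y, XZ-mask fill 35/100): 350 voxels remain
carve view 2 (along z, XY-mask fill 33/100): 125 voxels remain
carve view 3 (along x, YZ-mask fill 70/100): 90 voxels remain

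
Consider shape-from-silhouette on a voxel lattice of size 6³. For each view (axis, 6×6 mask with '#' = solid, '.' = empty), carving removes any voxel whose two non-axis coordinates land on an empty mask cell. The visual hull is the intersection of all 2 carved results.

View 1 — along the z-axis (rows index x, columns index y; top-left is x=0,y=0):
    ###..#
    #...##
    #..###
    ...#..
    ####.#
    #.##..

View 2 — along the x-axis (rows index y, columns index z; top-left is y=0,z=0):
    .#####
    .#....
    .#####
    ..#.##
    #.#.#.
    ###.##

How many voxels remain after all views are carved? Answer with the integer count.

voxel count = 80

full grid |V| = 216
[1] z-view keeps 20 columns → grid now 120
[2] x-view keeps 22 columns → grid now 80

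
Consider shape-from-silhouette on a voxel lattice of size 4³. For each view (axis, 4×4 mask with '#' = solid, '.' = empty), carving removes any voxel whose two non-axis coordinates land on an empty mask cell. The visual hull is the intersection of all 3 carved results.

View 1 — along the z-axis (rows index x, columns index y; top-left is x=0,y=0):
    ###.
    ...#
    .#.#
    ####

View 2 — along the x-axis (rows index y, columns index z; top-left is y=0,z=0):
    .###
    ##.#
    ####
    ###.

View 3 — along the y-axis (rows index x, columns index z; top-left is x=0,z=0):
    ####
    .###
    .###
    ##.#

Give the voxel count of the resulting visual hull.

26 voxels

before carving: 64 voxels (4×4×4)
step 1: project along z, AND mask (10/16) → |grid| = 40
step 2: project along x, AND mask (13/16) → |grid| = 32
step 3: project along y, AND mask (13/16) → |grid| = 26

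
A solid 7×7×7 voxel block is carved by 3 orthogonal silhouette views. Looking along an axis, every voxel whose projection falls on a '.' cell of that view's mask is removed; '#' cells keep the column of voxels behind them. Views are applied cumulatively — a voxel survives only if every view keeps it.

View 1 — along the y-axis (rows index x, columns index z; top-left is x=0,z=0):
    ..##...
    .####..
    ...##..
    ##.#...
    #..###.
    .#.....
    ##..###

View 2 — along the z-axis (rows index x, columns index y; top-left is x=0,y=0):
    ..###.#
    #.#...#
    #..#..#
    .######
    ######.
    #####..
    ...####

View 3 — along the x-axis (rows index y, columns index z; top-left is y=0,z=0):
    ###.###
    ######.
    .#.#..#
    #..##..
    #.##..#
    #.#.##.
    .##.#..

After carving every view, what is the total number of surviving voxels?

56 voxels

start: 7×7×7 = 343 voxels
step 1: project along y, AND mask (21/49) → |grid| = 147
step 2: project along z, AND mask (31/49) → |grid| = 93
step 3: project along x, AND mask (29/49) → |grid| = 56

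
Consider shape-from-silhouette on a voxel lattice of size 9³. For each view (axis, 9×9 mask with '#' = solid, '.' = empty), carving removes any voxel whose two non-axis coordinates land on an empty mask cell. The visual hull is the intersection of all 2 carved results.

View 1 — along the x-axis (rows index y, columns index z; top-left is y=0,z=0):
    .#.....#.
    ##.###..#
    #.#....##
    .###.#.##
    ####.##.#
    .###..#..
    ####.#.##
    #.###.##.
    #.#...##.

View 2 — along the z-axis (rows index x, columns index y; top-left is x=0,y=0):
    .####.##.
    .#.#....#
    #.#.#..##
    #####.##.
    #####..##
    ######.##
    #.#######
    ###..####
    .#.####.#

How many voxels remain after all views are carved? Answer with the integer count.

full grid |V| = 729
after view 1 [x-axis, 46 of 81 cells solid] → remaining = 414
after view 2 [z-axis, 57 of 81 cells solid] → remaining = 294

|visual hull| = 294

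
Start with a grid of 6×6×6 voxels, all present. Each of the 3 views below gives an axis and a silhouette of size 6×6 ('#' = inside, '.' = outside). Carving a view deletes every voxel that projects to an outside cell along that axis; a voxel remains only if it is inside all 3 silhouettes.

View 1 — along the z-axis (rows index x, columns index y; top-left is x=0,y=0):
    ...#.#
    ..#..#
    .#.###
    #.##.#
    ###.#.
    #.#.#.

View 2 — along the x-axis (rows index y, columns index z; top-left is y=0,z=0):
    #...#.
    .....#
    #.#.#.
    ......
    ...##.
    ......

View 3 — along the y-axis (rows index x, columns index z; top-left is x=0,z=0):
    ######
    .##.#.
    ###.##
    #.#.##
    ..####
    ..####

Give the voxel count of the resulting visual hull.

start: 6×6×6 = 216 voxels
after view 1 [z-axis, 19 of 36 cells solid] → remaining = 114
after view 2 [x-axis, 8 of 36 cells solid] → remaining = 26
after view 3 [y-axis, 26 of 36 cells solid] → remaining = 20

20 voxels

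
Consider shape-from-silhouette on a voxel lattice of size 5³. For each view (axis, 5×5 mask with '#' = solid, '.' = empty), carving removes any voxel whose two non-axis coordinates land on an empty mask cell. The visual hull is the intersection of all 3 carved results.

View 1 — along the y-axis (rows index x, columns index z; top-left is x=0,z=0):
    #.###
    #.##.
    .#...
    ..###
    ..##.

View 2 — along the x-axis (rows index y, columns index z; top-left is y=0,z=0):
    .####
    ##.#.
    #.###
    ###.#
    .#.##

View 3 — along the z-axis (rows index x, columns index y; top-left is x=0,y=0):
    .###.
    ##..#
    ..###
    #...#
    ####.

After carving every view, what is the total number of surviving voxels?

full grid |V| = 125
  1. axis=1 (XZ plane), |mask|=13  ⇒  voxels=65
  2. axis=0 (YZ plane), |mask|=18  ⇒  voxels=46
  3. axis=2 (XY plane), |mask|=15  ⇒  voxels=27

voxel count = 27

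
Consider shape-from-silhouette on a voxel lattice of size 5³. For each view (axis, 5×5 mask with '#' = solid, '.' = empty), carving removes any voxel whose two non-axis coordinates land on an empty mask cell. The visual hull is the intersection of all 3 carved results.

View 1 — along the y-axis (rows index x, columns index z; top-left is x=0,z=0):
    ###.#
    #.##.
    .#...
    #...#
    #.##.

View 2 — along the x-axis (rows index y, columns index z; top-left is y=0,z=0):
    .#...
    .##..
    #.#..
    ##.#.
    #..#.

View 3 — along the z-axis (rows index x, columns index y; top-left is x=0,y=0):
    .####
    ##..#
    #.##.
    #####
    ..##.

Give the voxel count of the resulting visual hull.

before carving: 125 voxels (5×5×5)
after view 1 [y-axis, 13 of 25 cells solid] → remaining = 65
after view 2 [x-axis, 10 of 25 cells solid] → remaining = 28
after view 3 [z-axis, 17 of 25 cells solid] → remaining = 19

|visual hull| = 19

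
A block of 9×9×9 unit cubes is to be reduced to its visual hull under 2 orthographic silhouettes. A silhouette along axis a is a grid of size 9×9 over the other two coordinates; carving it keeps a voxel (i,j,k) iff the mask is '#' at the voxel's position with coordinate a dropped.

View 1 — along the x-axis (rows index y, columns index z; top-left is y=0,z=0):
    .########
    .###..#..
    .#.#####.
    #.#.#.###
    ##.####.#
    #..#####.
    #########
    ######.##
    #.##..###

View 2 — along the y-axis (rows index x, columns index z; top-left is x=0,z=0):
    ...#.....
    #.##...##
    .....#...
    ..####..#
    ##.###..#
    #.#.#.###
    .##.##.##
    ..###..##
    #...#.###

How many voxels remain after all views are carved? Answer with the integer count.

before carving: 729 voxels (9×9×9)
V1 x: intersect with YZ mask (60 set) -- 540 left
V2 y: intersect with XZ mask (40 set) -- 265 left

remaining voxels: 265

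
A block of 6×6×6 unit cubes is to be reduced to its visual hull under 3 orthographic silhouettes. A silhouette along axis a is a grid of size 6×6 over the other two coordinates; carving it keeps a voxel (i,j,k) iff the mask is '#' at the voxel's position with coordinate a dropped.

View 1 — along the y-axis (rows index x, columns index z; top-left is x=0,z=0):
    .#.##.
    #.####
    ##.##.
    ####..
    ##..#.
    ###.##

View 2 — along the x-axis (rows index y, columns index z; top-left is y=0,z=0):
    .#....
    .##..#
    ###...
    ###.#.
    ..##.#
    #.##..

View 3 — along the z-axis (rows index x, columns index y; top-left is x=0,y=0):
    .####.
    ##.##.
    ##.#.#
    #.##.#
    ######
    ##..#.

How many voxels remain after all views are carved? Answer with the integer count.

before carving: 216 voxels (6×6×6)
carve view 1 (along y, XZ-mask fill 24/36): 144 voxels remain
carve view 2 (along x, YZ-mask fill 17/36): 67 voxels remain
carve view 3 (along z, XY-mask fill 25/36): 44 voxels remain

|visual hull| = 44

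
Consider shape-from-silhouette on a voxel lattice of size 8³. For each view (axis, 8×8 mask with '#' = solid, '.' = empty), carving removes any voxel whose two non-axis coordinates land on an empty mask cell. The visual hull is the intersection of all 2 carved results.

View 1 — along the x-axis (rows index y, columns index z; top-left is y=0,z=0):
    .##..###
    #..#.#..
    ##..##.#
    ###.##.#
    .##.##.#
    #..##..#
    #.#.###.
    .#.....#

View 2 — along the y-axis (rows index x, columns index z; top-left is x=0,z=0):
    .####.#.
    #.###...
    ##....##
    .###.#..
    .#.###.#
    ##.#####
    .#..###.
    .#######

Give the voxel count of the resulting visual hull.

start: 8×8×8 = 512 voxels
carve view 1 (along x, YZ-mask fill 35/64): 280 voxels remain
carve view 2 (along y, XZ-mask fill 40/64): 172 voxels remain

172 voxels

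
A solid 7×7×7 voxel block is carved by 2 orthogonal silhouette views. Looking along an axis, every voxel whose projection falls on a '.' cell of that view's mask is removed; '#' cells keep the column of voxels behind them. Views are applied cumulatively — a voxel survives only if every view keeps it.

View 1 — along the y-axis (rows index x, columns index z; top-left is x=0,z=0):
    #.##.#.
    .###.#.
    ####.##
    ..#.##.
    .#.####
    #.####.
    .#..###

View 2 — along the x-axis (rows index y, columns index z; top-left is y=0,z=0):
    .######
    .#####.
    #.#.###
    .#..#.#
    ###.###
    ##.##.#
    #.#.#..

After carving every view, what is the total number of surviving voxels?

start: 7×7×7 = 343 voxels
[1] y-view keeps 31 columns → grid now 217
[2] x-view keeps 33 columns → grid now 143

voxel count = 143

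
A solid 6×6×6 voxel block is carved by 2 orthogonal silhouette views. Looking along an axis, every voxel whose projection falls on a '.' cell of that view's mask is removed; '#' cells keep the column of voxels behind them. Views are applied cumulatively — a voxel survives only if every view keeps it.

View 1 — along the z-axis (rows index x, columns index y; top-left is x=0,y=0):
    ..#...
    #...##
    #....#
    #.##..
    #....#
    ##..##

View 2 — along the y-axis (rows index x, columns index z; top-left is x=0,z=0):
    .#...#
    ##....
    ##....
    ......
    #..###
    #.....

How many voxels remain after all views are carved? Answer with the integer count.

remaining voxels: 24

initial block: 6^3 = 216
[1] z-view keeps 15 columns → grid now 90
[2] y-view keeps 11 columns → grid now 24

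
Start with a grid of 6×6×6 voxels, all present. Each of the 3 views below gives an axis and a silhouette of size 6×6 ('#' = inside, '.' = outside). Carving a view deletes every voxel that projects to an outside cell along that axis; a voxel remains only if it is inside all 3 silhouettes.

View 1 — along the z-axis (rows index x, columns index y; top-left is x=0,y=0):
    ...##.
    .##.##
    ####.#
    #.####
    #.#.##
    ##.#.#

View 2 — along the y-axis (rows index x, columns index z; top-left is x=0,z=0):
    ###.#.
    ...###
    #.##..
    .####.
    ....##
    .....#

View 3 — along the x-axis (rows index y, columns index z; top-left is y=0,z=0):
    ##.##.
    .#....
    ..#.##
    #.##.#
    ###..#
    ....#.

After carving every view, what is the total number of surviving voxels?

31 voxels

before carving: 216 voxels (6×6×6)
  1. axis=2 (XY plane), |mask|=24  ⇒  voxels=144
  2. axis=1 (XZ plane), |mask|=17  ⇒  voxels=67
  3. axis=0 (YZ plane), |mask|=17  ⇒  voxels=31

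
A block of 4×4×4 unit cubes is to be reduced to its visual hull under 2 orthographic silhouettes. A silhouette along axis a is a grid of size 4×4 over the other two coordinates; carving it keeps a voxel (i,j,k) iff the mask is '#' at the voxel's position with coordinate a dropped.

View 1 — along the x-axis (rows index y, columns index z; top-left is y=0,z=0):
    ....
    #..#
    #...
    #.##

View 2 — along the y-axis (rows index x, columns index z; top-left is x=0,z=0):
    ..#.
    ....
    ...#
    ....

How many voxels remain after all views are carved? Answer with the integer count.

3 voxels

initial block: 4^3 = 64
[1] x-view keeps 6 columns → grid now 24
[2] y-view keeps 2 columns → grid now 3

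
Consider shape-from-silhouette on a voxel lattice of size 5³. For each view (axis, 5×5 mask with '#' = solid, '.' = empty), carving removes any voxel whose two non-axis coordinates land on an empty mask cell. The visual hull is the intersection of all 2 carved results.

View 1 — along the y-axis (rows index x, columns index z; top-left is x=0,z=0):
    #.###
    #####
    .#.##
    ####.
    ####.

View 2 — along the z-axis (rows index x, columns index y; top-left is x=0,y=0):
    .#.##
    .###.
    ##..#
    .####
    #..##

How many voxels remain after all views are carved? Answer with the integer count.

before carving: 125 voxels (5×5×5)
[1] y-view keeps 20 columns → grid now 100
[2] z-view keeps 16 columns → grid now 64

voxel count = 64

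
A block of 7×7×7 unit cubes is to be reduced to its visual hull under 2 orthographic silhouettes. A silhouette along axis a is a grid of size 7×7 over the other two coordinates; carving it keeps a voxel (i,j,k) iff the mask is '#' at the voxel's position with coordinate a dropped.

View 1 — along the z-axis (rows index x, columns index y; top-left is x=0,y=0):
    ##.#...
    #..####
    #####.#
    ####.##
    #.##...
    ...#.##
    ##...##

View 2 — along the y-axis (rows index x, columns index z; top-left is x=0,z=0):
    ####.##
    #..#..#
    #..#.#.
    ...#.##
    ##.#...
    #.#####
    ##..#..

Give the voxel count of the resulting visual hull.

voxel count = 108

start: 7×7×7 = 343 voxels
after view 1 [z-axis, 30 of 49 cells solid] → remaining = 210
after view 2 [y-axis, 27 of 49 cells solid] → remaining = 108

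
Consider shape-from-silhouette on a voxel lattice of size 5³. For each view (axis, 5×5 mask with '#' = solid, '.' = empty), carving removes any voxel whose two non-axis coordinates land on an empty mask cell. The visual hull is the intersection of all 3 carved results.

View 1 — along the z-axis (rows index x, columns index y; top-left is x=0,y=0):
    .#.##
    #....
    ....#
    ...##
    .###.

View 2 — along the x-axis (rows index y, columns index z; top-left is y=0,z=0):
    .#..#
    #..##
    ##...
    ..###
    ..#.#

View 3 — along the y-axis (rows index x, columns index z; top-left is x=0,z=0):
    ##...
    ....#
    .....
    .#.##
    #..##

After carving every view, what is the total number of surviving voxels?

11 voxels

before carving: 125 voxels (5×5×5)
  1. axis=2 (XY plane), |mask|=10  ⇒  voxels=50
  2. axis=0 (YZ plane), |mask|=12  ⇒  voxels=25
  3. axis=1 (XZ plane), |mask|=9  ⇒  voxels=11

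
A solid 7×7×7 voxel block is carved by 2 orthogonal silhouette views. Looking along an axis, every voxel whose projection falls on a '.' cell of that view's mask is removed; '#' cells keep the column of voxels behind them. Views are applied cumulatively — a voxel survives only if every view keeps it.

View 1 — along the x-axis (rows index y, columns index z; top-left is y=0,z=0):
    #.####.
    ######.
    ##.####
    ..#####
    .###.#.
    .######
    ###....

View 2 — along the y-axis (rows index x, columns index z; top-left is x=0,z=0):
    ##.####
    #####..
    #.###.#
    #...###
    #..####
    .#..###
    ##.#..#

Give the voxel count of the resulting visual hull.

158 voxels

full grid |V| = 343
[1] x-view keeps 35 columns → grid now 245
[2] y-view keeps 33 columns → grid now 158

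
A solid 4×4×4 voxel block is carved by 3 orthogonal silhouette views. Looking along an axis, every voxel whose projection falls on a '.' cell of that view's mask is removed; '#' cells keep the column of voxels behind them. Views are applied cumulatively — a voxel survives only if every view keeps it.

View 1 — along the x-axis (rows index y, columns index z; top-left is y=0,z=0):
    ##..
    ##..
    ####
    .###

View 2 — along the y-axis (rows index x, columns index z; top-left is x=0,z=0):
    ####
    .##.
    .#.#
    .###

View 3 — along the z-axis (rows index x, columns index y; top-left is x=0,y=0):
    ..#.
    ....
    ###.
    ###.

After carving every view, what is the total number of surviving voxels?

initial block: 4^3 = 64
step 1: project along x, AND mask (11/16) → |grid| = 44
step 2: project along y, AND mask (11/16) → |grid| = 31
step 3: project along z, AND mask (7/16) → |grid| = 13

voxel count = 13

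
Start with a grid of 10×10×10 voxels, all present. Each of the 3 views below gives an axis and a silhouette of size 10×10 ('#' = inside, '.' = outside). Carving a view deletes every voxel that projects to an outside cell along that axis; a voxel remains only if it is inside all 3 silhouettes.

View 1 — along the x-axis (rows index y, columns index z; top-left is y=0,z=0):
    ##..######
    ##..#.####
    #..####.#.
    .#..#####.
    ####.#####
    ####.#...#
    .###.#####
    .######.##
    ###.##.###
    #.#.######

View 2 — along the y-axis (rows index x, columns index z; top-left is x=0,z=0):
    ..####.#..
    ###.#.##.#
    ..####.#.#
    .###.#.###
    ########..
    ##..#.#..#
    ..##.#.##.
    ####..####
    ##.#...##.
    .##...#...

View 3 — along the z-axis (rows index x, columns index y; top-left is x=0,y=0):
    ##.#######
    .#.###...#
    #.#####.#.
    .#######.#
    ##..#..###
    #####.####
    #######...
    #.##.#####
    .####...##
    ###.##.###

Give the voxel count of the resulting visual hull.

|visual hull| = 305

full grid |V| = 1000
step 1: project along x, AND mask (74/100) → |grid| = 740
step 2: project along y, AND mask (59/100) → |grid| = 426
step 3: project along z, AND mask (73/100) → |grid| = 305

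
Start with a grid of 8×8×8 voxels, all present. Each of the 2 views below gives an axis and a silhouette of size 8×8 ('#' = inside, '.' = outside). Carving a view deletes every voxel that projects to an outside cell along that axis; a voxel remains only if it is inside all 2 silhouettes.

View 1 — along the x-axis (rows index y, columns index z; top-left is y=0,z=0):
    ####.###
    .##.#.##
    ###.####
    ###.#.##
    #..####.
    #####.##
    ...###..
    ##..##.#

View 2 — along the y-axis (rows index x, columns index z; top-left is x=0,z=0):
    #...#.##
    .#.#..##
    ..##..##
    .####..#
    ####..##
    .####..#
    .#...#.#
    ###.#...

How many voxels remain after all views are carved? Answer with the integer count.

full grid |V| = 512
[1] x-view keeps 45 columns → grid now 360
[2] y-view keeps 35 columns → grid now 198

198 voxels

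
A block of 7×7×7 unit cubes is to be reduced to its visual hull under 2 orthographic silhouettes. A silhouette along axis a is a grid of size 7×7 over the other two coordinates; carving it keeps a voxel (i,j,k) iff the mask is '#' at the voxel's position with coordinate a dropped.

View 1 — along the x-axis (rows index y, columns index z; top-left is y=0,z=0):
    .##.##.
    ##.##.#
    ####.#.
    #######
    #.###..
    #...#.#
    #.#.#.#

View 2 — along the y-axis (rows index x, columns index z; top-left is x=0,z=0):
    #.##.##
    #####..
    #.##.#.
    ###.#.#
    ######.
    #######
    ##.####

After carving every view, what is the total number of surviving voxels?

|visual hull| = 177

full grid |V| = 343
  1. axis=0 (YZ plane), |mask|=32  ⇒  voxels=224
  2. axis=1 (XZ plane), |mask|=38  ⇒  voxels=177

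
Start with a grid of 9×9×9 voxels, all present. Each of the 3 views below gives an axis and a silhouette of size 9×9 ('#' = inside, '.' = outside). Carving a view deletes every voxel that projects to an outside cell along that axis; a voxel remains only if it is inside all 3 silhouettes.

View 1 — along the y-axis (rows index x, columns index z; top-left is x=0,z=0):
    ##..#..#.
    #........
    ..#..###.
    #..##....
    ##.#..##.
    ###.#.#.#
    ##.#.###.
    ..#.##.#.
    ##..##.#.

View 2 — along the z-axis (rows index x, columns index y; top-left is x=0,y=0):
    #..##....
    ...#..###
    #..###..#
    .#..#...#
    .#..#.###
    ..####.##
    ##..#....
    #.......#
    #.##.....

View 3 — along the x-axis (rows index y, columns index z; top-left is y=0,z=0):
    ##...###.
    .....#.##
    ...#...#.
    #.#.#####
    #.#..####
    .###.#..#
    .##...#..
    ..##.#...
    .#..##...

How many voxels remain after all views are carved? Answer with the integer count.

full grid |V| = 729
  1. axis=1 (XZ plane), |mask|=38  ⇒  voxels=342
  2. axis=2 (XY plane), |mask|=34  ⇒  voxels=147
  3. axis=0 (YZ plane), |mask|=37  ⇒  voxels=72

72 voxels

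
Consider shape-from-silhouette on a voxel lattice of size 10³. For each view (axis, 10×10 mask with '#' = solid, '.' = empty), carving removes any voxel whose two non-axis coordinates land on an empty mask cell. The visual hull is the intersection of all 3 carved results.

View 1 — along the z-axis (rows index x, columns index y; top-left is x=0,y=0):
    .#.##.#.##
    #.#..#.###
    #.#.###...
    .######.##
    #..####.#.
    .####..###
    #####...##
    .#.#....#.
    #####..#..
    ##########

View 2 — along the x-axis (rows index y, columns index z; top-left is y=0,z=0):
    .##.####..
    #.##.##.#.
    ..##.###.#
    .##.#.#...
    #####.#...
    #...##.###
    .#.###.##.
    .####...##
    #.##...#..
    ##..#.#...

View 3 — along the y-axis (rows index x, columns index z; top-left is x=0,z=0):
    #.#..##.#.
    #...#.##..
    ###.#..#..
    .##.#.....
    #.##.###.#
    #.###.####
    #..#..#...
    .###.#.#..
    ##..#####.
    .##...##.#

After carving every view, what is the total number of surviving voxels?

before carving: 1000 voxels (10×10×10)
carve view 1 (along z, XY-mask fill 64/100): 640 voxels remain
carve view 2 (along x, YZ-mask fill 54/100): 340 voxels remain
carve view 3 (along y, XZ-mask fill 52/100): 182 voxels remain

remaining voxels: 182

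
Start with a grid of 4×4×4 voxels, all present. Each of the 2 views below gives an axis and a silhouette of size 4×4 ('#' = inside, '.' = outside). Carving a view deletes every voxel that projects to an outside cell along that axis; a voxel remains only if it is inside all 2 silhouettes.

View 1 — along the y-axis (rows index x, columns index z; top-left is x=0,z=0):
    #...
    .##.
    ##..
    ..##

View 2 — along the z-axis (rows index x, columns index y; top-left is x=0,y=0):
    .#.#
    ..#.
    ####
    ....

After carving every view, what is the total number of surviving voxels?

start: 4×4×4 = 64 voxels
V1 y: intersect with XZ mask (7 set) -- 28 left
V2 z: intersect with XY mask (7 set) -- 12 left

remaining voxels: 12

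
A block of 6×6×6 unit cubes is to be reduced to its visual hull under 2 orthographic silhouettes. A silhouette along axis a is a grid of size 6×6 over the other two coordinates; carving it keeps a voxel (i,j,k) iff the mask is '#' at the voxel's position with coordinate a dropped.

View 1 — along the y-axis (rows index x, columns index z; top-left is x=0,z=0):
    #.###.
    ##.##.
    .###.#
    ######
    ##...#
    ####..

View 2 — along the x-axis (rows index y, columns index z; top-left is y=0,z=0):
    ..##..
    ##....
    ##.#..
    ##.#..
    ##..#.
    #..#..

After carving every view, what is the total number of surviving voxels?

before carving: 216 voxels (6×6×6)
step 1: project along y, AND mask (25/36) → |grid| = 150
step 2: project along x, AND mask (15/36) → |grid| = 72

|visual hull| = 72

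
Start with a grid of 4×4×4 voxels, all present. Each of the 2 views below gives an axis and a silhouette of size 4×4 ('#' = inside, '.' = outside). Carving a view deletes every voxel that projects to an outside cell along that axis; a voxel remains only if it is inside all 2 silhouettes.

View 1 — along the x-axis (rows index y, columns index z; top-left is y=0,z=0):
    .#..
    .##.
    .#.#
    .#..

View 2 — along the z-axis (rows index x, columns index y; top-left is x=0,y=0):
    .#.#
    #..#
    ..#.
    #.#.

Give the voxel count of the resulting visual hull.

initial block: 4^3 = 64
[1] x-view keeps 6 columns → grid now 24
[2] z-view keeps 7 columns → grid now 10

|visual hull| = 10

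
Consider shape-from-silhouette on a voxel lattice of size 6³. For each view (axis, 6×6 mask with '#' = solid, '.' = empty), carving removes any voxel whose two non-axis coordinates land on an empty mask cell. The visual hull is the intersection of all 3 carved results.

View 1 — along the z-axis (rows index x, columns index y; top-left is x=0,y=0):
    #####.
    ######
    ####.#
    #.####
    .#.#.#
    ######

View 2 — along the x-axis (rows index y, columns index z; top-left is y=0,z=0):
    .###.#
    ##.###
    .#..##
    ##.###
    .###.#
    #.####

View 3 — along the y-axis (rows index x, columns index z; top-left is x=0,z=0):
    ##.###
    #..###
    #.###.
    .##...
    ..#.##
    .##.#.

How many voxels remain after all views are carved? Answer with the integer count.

full grid |V| = 216
[1] z-view keeps 30 columns → grid now 180
[2] x-view keeps 26 columns → grid now 131
[3] y-view keeps 21 columns → grid now 76

|visual hull| = 76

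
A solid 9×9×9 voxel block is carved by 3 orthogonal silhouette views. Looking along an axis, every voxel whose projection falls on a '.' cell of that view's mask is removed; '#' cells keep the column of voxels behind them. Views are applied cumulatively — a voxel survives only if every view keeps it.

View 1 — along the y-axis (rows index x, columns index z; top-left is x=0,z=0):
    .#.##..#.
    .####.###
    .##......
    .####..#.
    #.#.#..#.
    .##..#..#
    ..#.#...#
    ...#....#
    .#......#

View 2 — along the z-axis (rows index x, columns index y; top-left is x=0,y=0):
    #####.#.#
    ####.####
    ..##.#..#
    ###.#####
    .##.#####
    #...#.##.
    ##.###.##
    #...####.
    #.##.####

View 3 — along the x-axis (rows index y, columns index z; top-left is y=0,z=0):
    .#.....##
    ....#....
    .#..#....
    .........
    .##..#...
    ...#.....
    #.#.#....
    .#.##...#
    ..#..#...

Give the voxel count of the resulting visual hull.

initial block: 9^3 = 729
[1] y-view keeps 33 columns → grid now 297
[2] z-view keeps 57 columns → grid now 221
[3] x-view keeps 19 columns → grid now 68

voxel count = 68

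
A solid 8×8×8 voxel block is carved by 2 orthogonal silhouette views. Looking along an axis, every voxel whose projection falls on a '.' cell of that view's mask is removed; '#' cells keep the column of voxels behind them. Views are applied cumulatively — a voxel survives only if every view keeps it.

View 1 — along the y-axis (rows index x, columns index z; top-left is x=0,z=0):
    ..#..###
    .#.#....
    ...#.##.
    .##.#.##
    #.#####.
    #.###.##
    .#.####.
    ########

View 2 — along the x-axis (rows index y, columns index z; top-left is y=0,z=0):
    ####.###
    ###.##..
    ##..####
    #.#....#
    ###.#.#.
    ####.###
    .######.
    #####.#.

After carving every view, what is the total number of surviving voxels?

start: 8×8×8 = 512 voxels
V1 y: intersect with XZ mask (39 set) -- 312 left
V2 x: intersect with YZ mask (45 set) -- 216 left

|visual hull| = 216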